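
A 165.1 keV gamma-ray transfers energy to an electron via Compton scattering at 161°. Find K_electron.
63.7235 keV

By energy conservation: K_e = E_initial - E_final

First find the scattered photon energy:
Initial wavelength: λ = hc/E = 7.5096 pm
Compton shift: Δλ = λ_C(1 - cos(161°)) = 4.7204 pm
Final wavelength: λ' = 7.5096 + 4.7204 = 12.2301 pm
Final photon energy: E' = hc/λ' = 101.3765 keV

Electron kinetic energy:
K_e = E - E' = 165.1000 - 101.3765 = 63.7235 keV

(Intermediate values are shown rounded; full precision is carried through to the final answer.)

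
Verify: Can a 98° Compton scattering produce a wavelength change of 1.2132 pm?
No, inconsistent

Calculate the expected shift for θ = 98°:

Δλ_expected = λ_C(1 - cos(98°))
Δλ_expected = 2.4263 × (1 - cos(98°))
Δλ_expected = 2.4263 × 1.1392
Δλ_expected = 2.7640 pm

Given shift: 1.2132 pm
Expected shift: 2.7640 pm
Difference: 1.5508 pm

The values do not match. The given shift corresponds to θ ≈ 60.0°, not 98°.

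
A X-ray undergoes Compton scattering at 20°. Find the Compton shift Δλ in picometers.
0.1463 pm

Using the Compton scattering formula:
Δλ = λ_C(1 - cos θ)

where λ_C = h/(m_e·c) ≈ 2.4263 pm is the Compton wavelength of an electron.

For θ = 20°:
cos(20°) = 0.9397
1 - cos(20°) = 0.0603

Δλ = 2.4263 × 0.0603
Δλ = 0.1463 pm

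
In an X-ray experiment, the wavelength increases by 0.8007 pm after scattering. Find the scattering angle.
47.93°

From the Compton formula Δλ = λ_C(1 - cos θ), we can solve for θ:

cos θ = 1 - Δλ/λ_C

Given:
- Δλ = 0.8007 pm
- λ_C = h/(m_e·c) ≈ 2.42631024 pm

cos θ = 1 - 0.8007/2.42631024
cos θ = 1 - 0.330007
cos θ = 0.669993

θ = arccos(0.669993)
θ = 47.93°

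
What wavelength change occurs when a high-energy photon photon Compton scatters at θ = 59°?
1.1767 pm

Using the Compton scattering formula:
Δλ = λ_C(1 - cos θ)

where λ_C = h/(m_e·c) ≈ 2.4263 pm is the Compton wavelength of an electron.

For θ = 59°:
cos(59°) = 0.5150
1 - cos(59°) = 0.4850

Δλ = 2.4263 × 0.4850
Δλ = 1.1767 pm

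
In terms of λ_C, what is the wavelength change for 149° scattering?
1.8572 λ_C

The Compton shift formula is:
Δλ = λ_C(1 - cos θ)

Dividing both sides by λ_C:
Δλ/λ_C = 1 - cos θ

For θ = 149°:
Δλ/λ_C = 1 - cos(149°)
Δλ/λ_C = 1 - -0.8572
Δλ/λ_C = 1.8572

This means the shift is 1.8572 × λ_C = 4.5061 pm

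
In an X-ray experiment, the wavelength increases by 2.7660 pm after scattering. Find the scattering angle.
98.05°

From the Compton formula Δλ = λ_C(1 - cos θ), we can solve for θ:

cos θ = 1 - Δλ/λ_C

Given:
- Δλ = 2.7660 pm
- λ_C = h/(m_e·c) ≈ 2.42631024 pm

cos θ = 1 - 2.7660/2.42631024
cos θ = 1 - 1.140003
cos θ = -0.140003

θ = arccos(-0.140003)
θ = 98.05°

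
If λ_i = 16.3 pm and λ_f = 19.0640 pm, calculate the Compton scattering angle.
98.00°

First find the wavelength shift:
Δλ = λ' - λ = 19.0640 - 16.3 = 2.7640 pm

Using Δλ = λ_C(1 - cos θ), with λ_C = h/(m_e·c) ≈ 2.42631024 pm:
cos θ = 1 - Δλ/λ_C
cos θ = 1 - 2.7640/2.42631024
cos θ = -0.139178

θ = arccos(-0.139178)
θ = 98.00°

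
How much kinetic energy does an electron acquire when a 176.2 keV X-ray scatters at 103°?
52.3232 keV

By energy conservation: K_e = E_initial - E_final

First find the scattered photon energy:
Initial wavelength: λ = hc/E = 7.0366 pm
Compton shift: Δλ = λ_C(1 - cos(103°)) = 2.9721 pm
Final wavelength: λ' = 7.0366 + 2.9721 = 10.0087 pm
Final photon energy: E' = hc/λ' = 123.8768 keV

Electron kinetic energy:
K_e = E - E' = 176.2000 - 123.8768 = 52.3232 keV

(Intermediate values are shown rounded; full precision is carried through to the final answer.)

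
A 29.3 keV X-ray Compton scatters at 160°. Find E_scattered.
26.3674 keV

First convert energy to wavelength:
λ = hc/E, with hc ≈ 1239.842 keV·pm (i.e. 1239.842 eV·nm)

For E = 29.3 keV = 29300 eV:
λ = 1239.842 keV·pm / 29.3 keV
λ = 42.3154 pm

Calculate the Compton shift:
Δλ = λ_C(1 - cos(160°)) = 2.4263 × 1.9397
Δλ = 4.7063 pm

Final wavelength:
λ' = 42.3154 + 4.7063 = 47.0217 pm

Final energy:
E' = hc/λ' = 1239.842 / 47.0217 = 26.3674 keV

(Intermediate values are shown rounded; full precision is carried through to the final answer.)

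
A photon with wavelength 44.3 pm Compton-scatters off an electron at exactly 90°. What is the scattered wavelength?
46.7263 pm

Using the Compton formula: λ' = λ + λ_C(1 − cos θ)

For θ = 90°, cos θ = 0 (exact) = 0.0000, so:
1 − cos 90° = 1 − (0) = 1.0000

Δλ = λ_C × 1.0000 = 2.4263 × 1.0000 = 2.4263 pm

λ' = 44.3 + 2.4263 = 46.7263 pm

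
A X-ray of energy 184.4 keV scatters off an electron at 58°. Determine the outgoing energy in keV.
157.6561 keV

First convert energy to wavelength:
λ = hc/E, with hc ≈ 1239.842 keV·pm (i.e. 1239.842 eV·nm)

For E = 184.4 keV = 184400 eV:
λ = 1239.842 keV·pm / 184.4 keV
λ = 6.7237 pm

Calculate the Compton shift:
Δλ = λ_C(1 - cos(58°)) = 2.4263 × 0.4701
Δλ = 1.1406 pm

Final wavelength:
λ' = 6.7237 + 1.1406 = 7.8642 pm

Final energy:
E' = hc/λ' = 1239.842 / 7.8642 = 157.6561 keV

(Intermediate values are shown rounded; full precision is carried through to the final answer.)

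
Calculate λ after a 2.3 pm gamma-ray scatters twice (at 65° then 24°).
3.9107 pm

Apply Compton shift twice:

First scattering at θ₁ = 65°:
Δλ₁ = λ_C(1 - cos(65°))
Δλ₁ = 2.4263 × 0.5774
Δλ₁ = 1.4009 pm

After first scattering:
λ₁ = 2.3 + 1.4009 = 3.7009 pm

Second scattering at θ₂ = 24°:
Δλ₂ = λ_C(1 - cos(24°))
Δλ₂ = 2.4263 × 0.0865
Δλ₂ = 0.2098 pm

Final wavelength:
λ₂ = 3.7009 + 0.2098 = 3.9107 pm

Total shift: Δλ_total = 1.4009 + 0.2098 = 1.6107 pm

(Intermediate values are shown rounded; full precision is carried through to the final answer.)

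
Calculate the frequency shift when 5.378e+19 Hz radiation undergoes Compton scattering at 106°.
1.920e+19 Hz (decrease)

Convert frequency to wavelength (c = 299792458 m/s):
λ₀ = c/f₀ = 299792458/5.378e+19 = 5.5744228e-12 m = 5.5744 pm

Calculate Compton shift:
Δλ = λ_C(1 - cos(106°)) = 3.0951 pm

Final wavelength:
λ' = λ₀ + Δλ = 5.5744 + 3.0951 = 8.6695 pm

Final frequency:
f' = c/λ' = 299792458/8.6695148e-12 = 3.4580074e+19 Hz

Frequency shift (decrease):
Δf = f₀ - f' = 5.378e+19 - 3.4580074e+19 = 1.920e+19 Hz

(Intermediate values are shown rounded; full precision is carried through to the final answer.)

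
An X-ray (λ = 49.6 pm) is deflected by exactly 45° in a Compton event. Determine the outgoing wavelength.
50.3106 pm

Using the Compton formula: λ' = λ + λ_C(1 − cos θ)

For θ = 45°, cos θ = √2/2 (exact) ≈ 0.7071, so:
1 − cos 45° = 1 − (√2/2) ≈ 0.2929

Δλ = λ_C × 0.2929 = 2.4263 × 0.2929 = 0.7106 pm

λ' = 49.6 + 0.7106 = 50.3106 pm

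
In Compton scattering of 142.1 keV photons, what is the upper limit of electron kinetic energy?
50.7858 keV

Maximum energy transfer occurs at θ = 180° (backscattering).

Initial photon: E₀ = 142.1 keV → λ₀ = 8.7251 pm

Maximum Compton shift (at 180°):
Δλ_max = 2λ_C = 2 × 2.4263 = 4.8526 pm

Final wavelength:
λ' = 8.7251 + 4.8526 = 13.5778 pm

Minimum photon energy (maximum energy to electron):
E'_min = hc/λ' = 91.3142 keV

Maximum electron kinetic energy:
K_max = E₀ - E'_min = 142.1000 - 91.3142 = 50.7858 keV

(Intermediate values are shown rounded; full precision is carried through to the final answer.)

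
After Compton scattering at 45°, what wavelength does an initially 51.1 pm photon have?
51.8106 pm

Using the Compton formula: λ' = λ + λ_C(1 − cos θ)

For θ = 45°, cos θ = √2/2 (exact) ≈ 0.7071, so:
1 − cos 45° = 1 − (√2/2) ≈ 0.2929

Δλ = λ_C × 0.2929 = 2.4263 × 0.2929 = 0.7106 pm

λ' = 51.1 + 0.7106 = 51.8106 pm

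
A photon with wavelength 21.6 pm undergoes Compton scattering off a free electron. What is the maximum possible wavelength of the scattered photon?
26.4526 pm (at θ = 180°)

The Compton shift is Δλ = λ_C(1 − cos θ).

Since cos θ ranges from −1 to 1, the factor (1 − cos θ) ranges from 0 to 2; the maximum shift occurs at θ = 180° (backscattering):
Δλ_max = 2λ_C = 2 × 2.4263 pm = 4.8526 pm

Maximum scattered wavelength:
λ'_max = λ₀ + Δλ_max = 21.6 + 4.8526 = 26.4526 pm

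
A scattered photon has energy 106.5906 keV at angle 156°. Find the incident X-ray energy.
177.4001 keV

Convert final energy to wavelength (hc ≈ 1239.842 keV·pm):
λ' = hc/E' = 1239.842 / 106.5906 = 11.6318 pm

Calculate the Compton shift:
Δλ = λ_C(1 - cos(156°))
Δλ = 2.4263 × (1 - cos(156°))
Δλ = 4.6429 pm

Initial wavelength:
λ = λ' - Δλ = 11.6318 - 4.6429 = 6.9890 pm

Initial energy:
E = hc/λ = 1239.842 / 6.9890 = 177.4001 keV

(Intermediate values are shown rounded; full precision is carried through to the final answer.)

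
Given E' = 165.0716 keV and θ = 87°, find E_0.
237.9001 keV

Convert final energy to wavelength (hc ≈ 1239.842 keV·pm):
λ' = hc/E' = 1239.842 / 165.0716 = 7.5109 pm

Calculate the Compton shift:
Δλ = λ_C(1 - cos(87°))
Δλ = 2.4263 × (1 - cos(87°))
Δλ = 2.2993 pm

Initial wavelength:
λ = λ' - Δλ = 7.5109 - 2.2993 = 5.2116 pm

Initial energy:
E = hc/λ = 1239.842 / 5.2116 = 237.9001 keV

(Intermediate values are shown rounded; full precision is carried through to the final answer.)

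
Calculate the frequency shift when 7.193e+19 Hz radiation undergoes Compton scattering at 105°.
3.042e+19 Hz (decrease)

Convert frequency to wavelength (c = 299792458 m/s):
λ₀ = c/f₀ = 299792458/7.193e+19 = 4.1678362e-12 m = 4.1678 pm

Calculate Compton shift:
Δλ = λ_C(1 - cos(105°)) = 3.0543 pm

Final wavelength:
λ' = λ₀ + Δλ = 4.1678 + 3.0543 = 7.2221 pm

Final frequency:
f' = c/λ' = 299792458/7.2221217e-12 = 4.1510303e+19 Hz

Frequency shift (decrease):
Δf = f₀ - f' = 7.193e+19 - 4.1510303e+19 = 3.042e+19 Hz

(Intermediate values are shown rounded; full precision is carried through to the final answer.)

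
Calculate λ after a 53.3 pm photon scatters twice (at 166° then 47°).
58.8521 pm

Apply Compton shift twice:

First scattering at θ₁ = 166°:
Δλ₁ = λ_C(1 - cos(166°))
Δλ₁ = 2.4263 × 1.9703
Δλ₁ = 4.7805 pm

After first scattering:
λ₁ = 53.3 + 4.7805 = 58.0805 pm

Second scattering at θ₂ = 47°:
Δλ₂ = λ_C(1 - cos(47°))
Δλ₂ = 2.4263 × 0.3180
Δλ₂ = 0.7716 pm

Final wavelength:
λ₂ = 58.0805 + 0.7716 = 58.8521 pm

Total shift: Δλ_total = 4.7805 + 0.7716 = 5.5521 pm

(Intermediate values are shown rounded; full precision is carried through to the final answer.)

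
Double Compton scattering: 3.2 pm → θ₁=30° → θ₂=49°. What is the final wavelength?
4.3596 pm

Apply Compton shift twice:

First scattering at θ₁ = 30°:
Δλ₁ = λ_C(1 - cos(30°))
Δλ₁ = 2.4263 × 0.1340
Δλ₁ = 0.3251 pm

After first scattering:
λ₁ = 3.2 + 0.3251 = 3.5251 pm

Second scattering at θ₂ = 49°:
Δλ₂ = λ_C(1 - cos(49°))
Δλ₂ = 2.4263 × 0.3439
Δλ₂ = 0.8345 pm

Final wavelength:
λ₂ = 3.5251 + 0.8345 = 4.3596 pm

Total shift: Δλ_total = 0.3251 + 0.8345 = 1.1596 pm

(Intermediate values are shown rounded; full precision is carried through to the final answer.)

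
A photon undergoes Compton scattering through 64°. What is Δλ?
1.3627 pm

Using the Compton scattering formula:
Δλ = λ_C(1 - cos θ)

where λ_C = h/(m_e·c) ≈ 2.4263 pm is the Compton wavelength of an electron.

For θ = 64°:
cos(64°) = 0.4384
1 - cos(64°) = 0.5616

Δλ = 2.4263 × 0.5616
Δλ = 1.3627 pm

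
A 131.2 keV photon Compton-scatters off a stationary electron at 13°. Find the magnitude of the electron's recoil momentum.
1.5830e-23 kg·m/s

The electron is initially at rest, so by conservation of momentum:
p⃗_e = p⃗₀ − p⃗'  (incident photon momentum minus scattered photon momentum)

Photon momentum magnitudes (p = h/λ = E/c):
λ₀ = hc/E₀ = 9.4500 pm → p₀ = h/λ₀ = 7.0117e-23 kg·m/s
Δλ = λ_C(1 − cos 13°) = 0.0622 pm
λ' = 9.5122 pm → p' = h/λ' = 6.9659e-23 kg·m/s

The scattered photon makes angle θ = 13° with the incident direction, so by the law of cosines:
|p⃗_e|² = p₀² + p'² − 2p₀p'cos θ
|p⃗_e|² = (7.0117e-23)² + (6.9659e-23)² − 2·7.0117e-23·6.9659e-23·cos(13°)
|p⃗_e| = 1.5830e-23 kg·m/s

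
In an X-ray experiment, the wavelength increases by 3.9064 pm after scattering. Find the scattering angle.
127.59°

From the Compton formula Δλ = λ_C(1 - cos θ), we can solve for θ:

cos θ = 1 - Δλ/λ_C

Given:
- Δλ = 3.9064 pm
- λ_C = h/(m_e·c) ≈ 2.42631024 pm

cos θ = 1 - 3.9064/2.42631024
cos θ = 1 - 1.610017
cos θ = -0.610017

θ = arccos(-0.610017)
θ = 127.59°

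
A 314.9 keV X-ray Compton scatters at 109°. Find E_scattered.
173.3197 keV

First convert energy to wavelength:
λ = hc/E, with hc ≈ 1239.842 keV·pm (i.e. 1239.842 eV·nm)

For E = 314.9 keV = 314900 eV:
λ = 1239.842 keV·pm / 314.9 keV
λ = 3.9373 pm

Calculate the Compton shift:
Δλ = λ_C(1 - cos(109°)) = 2.4263 × 1.3256
Δλ = 3.2162 pm

Final wavelength:
λ' = 3.9373 + 3.2162 = 7.1535 pm

Final energy:
E' = hc/λ' = 1239.842 / 7.1535 = 173.3197 keV

(Intermediate values are shown rounded; full precision is carried through to the final answer.)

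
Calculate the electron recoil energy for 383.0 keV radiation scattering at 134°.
214.2900 keV

By energy conservation: K_e = E_initial - E_final

First find the scattered photon energy:
Initial wavelength: λ = hc/E = 3.2372 pm
Compton shift: Δλ = λ_C(1 - cos(134°)) = 4.1118 pm
Final wavelength: λ' = 3.2372 + 4.1118 = 7.3490 pm
Final photon energy: E' = hc/λ' = 168.7100 keV

Electron kinetic energy:
K_e = E - E' = 383.0000 - 168.7100 = 214.2900 keV

(Intermediate values are shown rounded; full precision is carried through to the final answer.)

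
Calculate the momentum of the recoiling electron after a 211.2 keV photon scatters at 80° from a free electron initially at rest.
1.2853e-22 kg·m/s

The electron is initially at rest, so by conservation of momentum:
p⃗_e = p⃗₀ − p⃗'  (incident photon momentum minus scattered photon momentum)

Photon momentum magnitudes (p = h/λ = E/c):
λ₀ = hc/E₀ = 5.8705 pm → p₀ = h/λ₀ = 1.1287e-22 kg·m/s
Δλ = λ_C(1 − cos 80°) = 2.0050 pm
λ' = 7.8754 pm → p' = h/λ' = 8.4136e-23 kg·m/s

The scattered photon makes angle θ = 80° with the incident direction, so by the law of cosines:
|p⃗_e|² = p₀² + p'² − 2p₀p'cos θ
|p⃗_e|² = (1.1287e-22)² + (8.4136e-23)² − 2·1.1287e-22·8.4136e-23·cos(80°)
|p⃗_e| = 1.2853e-22 kg·m/s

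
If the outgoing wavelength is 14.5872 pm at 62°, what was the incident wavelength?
13.3000 pm

From λ' = λ + Δλ, we have λ = λ' - Δλ

First calculate the Compton shift:
Δλ = λ_C(1 - cos θ)
Δλ = 2.4263 × (1 - cos(62°))
Δλ = 2.4263 × 0.5305
Δλ = 1.2872 pm

Initial wavelength:
λ = λ' - Δλ
λ = 14.5872 - 1.2872
λ = 13.3000 pm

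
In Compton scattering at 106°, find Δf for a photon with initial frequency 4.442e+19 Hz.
1.397e+19 Hz (decrease)

Convert frequency to wavelength (c = 299792458 m/s):
λ₀ = c/f₀ = 299792458/4.442e+19 = 6.7490423e-12 m = 6.7490 pm

Calculate Compton shift:
Δλ = λ_C(1 - cos(106°)) = 3.0951 pm

Final wavelength:
λ' = λ₀ + Δλ = 6.7490 + 3.0951 = 9.8441 pm

Final frequency:
f' = c/λ' = 299792458/9.8441343e-12 = 3.0453918e+19 Hz

Frequency shift (decrease):
Δf = f₀ - f' = 4.442e+19 - 3.0453918e+19 = 1.397e+19 Hz

(Intermediate values are shown rounded; full precision is carried through to the final answer.)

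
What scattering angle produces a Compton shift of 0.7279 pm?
45.57°

From the Compton formula Δλ = λ_C(1 - cos θ), we can solve for θ:

cos θ = 1 - Δλ/λ_C

Given:
- Δλ = 0.7279 pm
- λ_C = h/(m_e·c) ≈ 2.42631024 pm

cos θ = 1 - 0.7279/2.42631024
cos θ = 1 - 0.300003
cos θ = 0.699997

θ = arccos(0.699997)
θ = 45.57°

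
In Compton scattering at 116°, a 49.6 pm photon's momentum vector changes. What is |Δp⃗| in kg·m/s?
2.1918e-23 kg·m/s

Photon momentum magnitude is p = h/λ.

Initial momentum:
p₀ = h/λ = 6.6261e-34/4.9600e-11 = 1.3359e-23 kg·m/s

After scattering:
λ' = λ + Δλ = 49.6 + 3.4899 = 53.0899 pm
p' = h/λ' = 6.6261e-34/5.3090e-11 = 1.2481e-23 kg·m/s

Momentum is a vector; the scattered photon's direction makes angle θ = 116° with the incident direction. The magnitude of the vector change Δp⃗ = p⃗₀ − p⃗' is found from the law of cosines:
|Δp⃗|² = p₀² + p'² − 2p₀p'cos θ
|Δp⃗|² = (1.3359e-23)² + (1.2481e-23)² − 2·1.3359e-23·1.2481e-23·cos(116°)
|Δp⃗| = 2.1918e-23 kg·m/s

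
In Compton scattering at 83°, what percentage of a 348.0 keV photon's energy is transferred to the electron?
0.3742 (or 37.42%)

Calculate initial and final photon energies:

Initial: E₀ = 348.0 keV → λ₀ = 3.5628 pm
Compton shift: Δλ = 2.1306 pm
Final wavelength: λ' = 5.6934 pm
Final energy: E' = 217.7690 keV

Fractional energy loss:
(E₀ - E')/E₀ = (348.0000 - 217.7690)/348.0000
= 130.2310/348.0000
= 0.3742
= 37.42%

(Intermediate values are shown rounded; full precision is carried through to the final answer.)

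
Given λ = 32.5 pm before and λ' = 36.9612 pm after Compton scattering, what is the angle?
147.00°

First find the wavelength shift:
Δλ = λ' - λ = 36.9612 - 32.5 = 4.4612 pm

Using Δλ = λ_C(1 - cos θ), with λ_C = h/(m_e·c) ≈ 2.42631024 pm:
cos θ = 1 - Δλ/λ_C
cos θ = 1 - 4.4612/2.42631024
cos θ = -0.838677

θ = arccos(-0.838677)
θ = 147.00°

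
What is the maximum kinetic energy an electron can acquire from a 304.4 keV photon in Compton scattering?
165.4929 keV

Maximum energy transfer occurs at θ = 180° (backscattering).

Initial photon: E₀ = 304.4 keV → λ₀ = 4.0731 pm

Maximum Compton shift (at 180°):
Δλ_max = 2λ_C = 2 × 2.4263 = 4.8526 pm

Final wavelength:
λ' = 4.0731 + 4.8526 = 8.9257 pm

Minimum photon energy (maximum energy to electron):
E'_min = hc/λ' = 138.9071 keV

Maximum electron kinetic energy:
K_max = E₀ - E'_min = 304.4000 - 138.9071 = 165.4929 keV

(Intermediate values are shown rounded; full precision is carried through to the final answer.)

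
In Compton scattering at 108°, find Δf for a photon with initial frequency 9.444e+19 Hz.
4.723e+19 Hz (decrease)

Convert frequency to wavelength (c = 299792458 m/s):
λ₀ = c/f₀ = 299792458/9.444e+19 = 3.1744225e-12 m = 3.1744 pm

Calculate Compton shift:
Δλ = λ_C(1 - cos(108°)) = 3.1761 pm

Final wavelength:
λ' = λ₀ + Δλ = 3.1744 + 3.1761 = 6.3505 pm

Final frequency:
f' = c/λ' = 299792458/6.3505038e-12 = 4.7207665e+19 Hz

Frequency shift (decrease):
Δf = f₀ - f' = 9.444e+19 - 4.7207665e+19 = 4.723e+19 Hz

(Intermediate values are shown rounded; full precision is carried through to the final answer.)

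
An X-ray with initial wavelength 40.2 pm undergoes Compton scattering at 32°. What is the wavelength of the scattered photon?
40.5687 pm

Using the Compton scattering formula:
λ' = λ + Δλ = λ + λ_C(1 - cos θ)

Given:
- Initial wavelength λ = 40.2 pm
- Scattering angle θ = 32°
- Compton wavelength λ_C ≈ 2.4263 pm

Calculate the shift:
Δλ = 2.4263 × (1 - cos(32°))
Δλ = 2.4263 × 0.1520
Δλ = 0.3687 pm

Final wavelength:
λ' = 40.2 + 0.3687 = 40.5687 pm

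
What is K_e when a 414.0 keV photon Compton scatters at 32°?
45.3801 keV

By energy conservation: K_e = E_initial - E_final

First find the scattered photon energy:
Initial wavelength: λ = hc/E = 2.9948 pm
Compton shift: Δλ = λ_C(1 - cos(32°)) = 0.3687 pm
Final wavelength: λ' = 2.9948 + 0.3687 = 3.3635 pm
Final photon energy: E' = hc/λ' = 368.6199 keV

Electron kinetic energy:
K_e = E - E' = 414.0000 - 368.6199 = 45.3801 keV

(Intermediate values are shown rounded; full precision is carried through to the final answer.)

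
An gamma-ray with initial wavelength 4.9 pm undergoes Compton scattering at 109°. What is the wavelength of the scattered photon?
8.1162 pm

Using the Compton scattering formula:
λ' = λ + Δλ = λ + λ_C(1 - cos θ)

Given:
- Initial wavelength λ = 4.9 pm
- Scattering angle θ = 109°
- Compton wavelength λ_C ≈ 2.4263 pm

Calculate the shift:
Δλ = 2.4263 × (1 - cos(109°))
Δλ = 2.4263 × 1.3256
Δλ = 3.2162 pm

Final wavelength:
λ' = 4.9 + 3.2162 = 8.1162 pm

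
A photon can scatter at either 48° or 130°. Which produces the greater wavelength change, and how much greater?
130° produces the larger shift by a factor of 4.965

Calculate both shifts using Δλ = λ_C(1 - cos θ):

For θ₁ = 48°:
Δλ₁ = 2.4263 × (1 - cos(48°))
Δλ₁ = 2.4263 × 0.3309
Δλ₁ = 0.8028 pm

For θ₂ = 130°:
Δλ₂ = 2.4263 × (1 - cos(130°))
Δλ₂ = 2.4263 × 1.6428
Δλ₂ = 3.9859 pm

The 130° angle produces the larger shift.
Ratio: 3.9859/0.8028 = 4.965

(Intermediate values are shown rounded; full precision is carried through to the final answer.)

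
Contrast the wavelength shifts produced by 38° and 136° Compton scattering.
136° produces the larger shift by a factor of 8.111

Calculate both shifts using Δλ = λ_C(1 - cos θ):

For θ₁ = 38°:
Δλ₁ = 2.4263 × (1 - cos(38°))
Δλ₁ = 2.4263 × 0.2120
Δλ₁ = 0.5144 pm

For θ₂ = 136°:
Δλ₂ = 2.4263 × (1 - cos(136°))
Δλ₂ = 2.4263 × 1.7193
Δλ₂ = 4.1717 pm

The 136° angle produces the larger shift.
Ratio: 4.1717/0.5144 = 8.111

(Intermediate values are shown rounded; full precision is carried through to the final answer.)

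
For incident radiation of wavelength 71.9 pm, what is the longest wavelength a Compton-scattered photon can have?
76.7526 pm (at θ = 180°)

The Compton shift is Δλ = λ_C(1 − cos θ).

Since cos θ ranges from −1 to 1, the factor (1 − cos θ) ranges from 0 to 2; the maximum shift occurs at θ = 180° (backscattering):
Δλ_max = 2λ_C = 2 × 2.4263 pm = 4.8526 pm

Maximum scattered wavelength:
λ'_max = λ₀ + Δλ_max = 71.9 + 4.8526 = 76.7526 pm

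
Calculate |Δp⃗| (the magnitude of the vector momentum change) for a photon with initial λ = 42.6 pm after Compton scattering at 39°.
1.0321e-23 kg·m/s

Photon momentum magnitude is p = h/λ.

Initial momentum:
p₀ = h/λ = 6.6261e-34/4.2600e-11 = 1.5554e-23 kg·m/s

After scattering:
λ' = λ + Δλ = 42.6 + 0.5407 = 43.1407 pm
p' = h/λ' = 6.6261e-34/4.3141e-11 = 1.5359e-23 kg·m/s

Momentum is a vector; the scattered photon's direction makes angle θ = 39° with the incident direction. The magnitude of the vector change Δp⃗ = p⃗₀ − p⃗' is found from the law of cosines:
|Δp⃗|² = p₀² + p'² − 2p₀p'cos θ
|Δp⃗|² = (1.5554e-23)² + (1.5359e-23)² − 2·1.5554e-23·1.5359e-23·cos(39°)
|Δp⃗| = 1.0321e-23 kg·m/s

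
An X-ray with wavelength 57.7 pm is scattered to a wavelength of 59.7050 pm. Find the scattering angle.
80.00°

First find the wavelength shift:
Δλ = λ' - λ = 59.7050 - 57.7 = 2.0050 pm

Using Δλ = λ_C(1 - cos θ), with λ_C = h/(m_e·c) ≈ 2.42631024 pm:
cos θ = 1 - Δλ/λ_C
cos θ = 1 - 2.0050/2.42631024
cos θ = 0.173642

θ = arccos(0.173642)
θ = 80.00°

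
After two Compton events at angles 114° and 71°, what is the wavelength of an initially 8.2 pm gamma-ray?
13.2496 pm

Apply Compton shift twice:

First scattering at θ₁ = 114°:
Δλ₁ = λ_C(1 - cos(114°))
Δλ₁ = 2.4263 × 1.4067
Δλ₁ = 3.4132 pm

After first scattering:
λ₁ = 8.2 + 3.4132 = 11.6132 pm

Second scattering at θ₂ = 71°:
Δλ₂ = λ_C(1 - cos(71°))
Δλ₂ = 2.4263 × 0.6744
Δλ₂ = 1.6364 pm

Final wavelength:
λ₂ = 11.6132 + 1.6364 = 13.2496 pm

Total shift: Δλ_total = 3.4132 + 1.6364 = 5.0496 pm

(Intermediate values are shown rounded; full precision is carried through to the final answer.)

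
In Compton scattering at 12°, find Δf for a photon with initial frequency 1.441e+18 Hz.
3.671e+14 Hz (decrease)

Convert frequency to wavelength (c = 299792458 m/s):
λ₀ = c/f₀ = 299792458/1.441e+18 = 2.0804473e-10 m = 208.0447 pm

Calculate Compton shift:
Δλ = λ_C(1 - cos(12°)) = 0.0530 pm

Final wavelength:
λ' = λ₀ + Δλ = 208.0447 + 0.0530 = 208.0978 pm

Final frequency:
f' = c/λ' = 299792458/2.0809775e-10 = 1.4406329e+18 Hz

Frequency shift (decrease):
Δf = f₀ - f' = 1.441e+18 - 1.4406329e+18 = 3.671e+14 Hz

(Intermediate values are shown rounded; full precision is carried through to the final answer.)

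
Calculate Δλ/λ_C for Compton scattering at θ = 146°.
1.8290 λ_C

The Compton shift formula is:
Δλ = λ_C(1 - cos θ)

Dividing both sides by λ_C:
Δλ/λ_C = 1 - cos θ

For θ = 146°:
Δλ/λ_C = 1 - cos(146°)
Δλ/λ_C = 1 - -0.8290
Δλ/λ_C = 1.8290

This means the shift is 1.8290 × λ_C = 4.4378 pm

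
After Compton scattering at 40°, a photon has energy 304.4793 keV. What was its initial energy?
353.8000 keV

Convert final energy to wavelength (hc ≈ 1239.842 keV·pm):
λ' = hc/E' = 1239.842 / 304.4793 = 4.0720 pm

Calculate the Compton shift:
Δλ = λ_C(1 - cos(40°))
Δλ = 2.4263 × (1 - cos(40°))
Δλ = 0.5676 pm

Initial wavelength:
λ = λ' - Δλ = 4.0720 - 0.5676 = 3.5044 pm

Initial energy:
E = hc/λ = 1239.842 / 3.5044 = 353.8000 keV

(Intermediate values are shown rounded; full precision is carried through to the final answer.)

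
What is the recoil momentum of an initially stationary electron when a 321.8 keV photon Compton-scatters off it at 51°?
1.3725e-22 kg·m/s

The electron is initially at rest, so by conservation of momentum:
p⃗_e = p⃗₀ − p⃗'  (incident photon momentum minus scattered photon momentum)

Photon momentum magnitudes (p = h/λ = E/c):
λ₀ = hc/E₀ = 3.8528 pm → p₀ = h/λ₀ = 1.7198e-22 kg·m/s
Δλ = λ_C(1 − cos 51°) = 0.8994 pm
λ' = 4.7522 pm → p' = h/λ' = 1.3943e-22 kg·m/s

The scattered photon makes angle θ = 51° with the incident direction, so by the law of cosines:
|p⃗_e|² = p₀² + p'² − 2p₀p'cos θ
|p⃗_e|² = (1.7198e-22)² + (1.3943e-22)² − 2·1.7198e-22·1.3943e-22·cos(51°)
|p⃗_e| = 1.3725e-22 kg·m/s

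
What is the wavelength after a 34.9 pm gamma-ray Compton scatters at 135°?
39.0420 pm

Using the Compton scattering formula:
λ' = λ + Δλ = λ + λ_C(1 - cos θ)

Given:
- Initial wavelength λ = 34.9 pm
- Scattering angle θ = 135°
- Compton wavelength λ_C ≈ 2.4263 pm

Calculate the shift:
Δλ = 2.4263 × (1 - cos(135°))
Δλ = 2.4263 × 1.7071
Δλ = 4.1420 pm

Final wavelength:
λ' = 34.9 + 4.1420 = 39.0420 pm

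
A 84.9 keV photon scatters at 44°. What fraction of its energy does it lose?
0.0446 (or 4.46%)

Calculate initial and final photon energies:

Initial: E₀ = 84.9 keV → λ₀ = 14.6036 pm
Compton shift: Δλ = 0.6810 pm
Final wavelength: λ' = 15.2845 pm
Final energy: E' = 81.1175 keV

Fractional energy loss:
(E₀ - E')/E₀ = (84.9000 - 81.1175)/84.9000
= 3.7825/84.9000
= 0.0446
= 4.46%

(Intermediate values are shown rounded; full precision is carried through to the final answer.)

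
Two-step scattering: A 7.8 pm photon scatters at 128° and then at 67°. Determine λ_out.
13.1984 pm

Apply Compton shift twice:

First scattering at θ₁ = 128°:
Δλ₁ = λ_C(1 - cos(128°))
Δλ₁ = 2.4263 × 1.6157
Δλ₁ = 3.9201 pm

After first scattering:
λ₁ = 7.8 + 3.9201 = 11.7201 pm

Second scattering at θ₂ = 67°:
Δλ₂ = λ_C(1 - cos(67°))
Δλ₂ = 2.4263 × 0.6093
Δλ₂ = 1.4783 pm

Final wavelength:
λ₂ = 11.7201 + 1.4783 = 13.1984 pm

Total shift: Δλ_total = 3.9201 + 1.4783 = 5.3984 pm

(Intermediate values are shown rounded; full precision is carried through to the final answer.)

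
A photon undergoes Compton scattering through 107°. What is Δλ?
3.1357 pm

Using the Compton scattering formula:
Δλ = λ_C(1 - cos θ)

where λ_C = h/(m_e·c) ≈ 2.4263 pm is the Compton wavelength of an electron.

For θ = 107°:
cos(107°) = -0.2924
1 - cos(107°) = 1.2924

Δλ = 2.4263 × 1.2924
Δλ = 3.1357 pm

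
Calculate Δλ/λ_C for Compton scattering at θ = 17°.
0.0437 λ_C

The Compton shift formula is:
Δλ = λ_C(1 - cos θ)

Dividing both sides by λ_C:
Δλ/λ_C = 1 - cos θ

For θ = 17°:
Δλ/λ_C = 1 - cos(17°)
Δλ/λ_C = 1 - 0.9563
Δλ/λ_C = 0.0437

This means the shift is 0.0437 × λ_C = 0.1060 pm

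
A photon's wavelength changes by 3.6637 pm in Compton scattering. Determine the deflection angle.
120.66°

From the Compton formula Δλ = λ_C(1 - cos θ), we can solve for θ:

cos θ = 1 - Δλ/λ_C

Given:
- Δλ = 3.6637 pm
- λ_C = h/(m_e·c) ≈ 2.42631024 pm

cos θ = 1 - 3.6637/2.42631024
cos θ = 1 - 1.509988
cos θ = -0.509988

θ = arccos(-0.509988)
θ = 120.66°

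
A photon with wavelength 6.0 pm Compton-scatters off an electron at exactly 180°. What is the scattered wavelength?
10.8526 pm

Using the Compton formula: λ' = λ + λ_C(1 − cos θ)

For θ = 180°, cos θ = -1 (exact) = -1.0000, so:
1 − cos 180° = 1 − (-1) = 2.0000

Δλ = λ_C × 2.0000 = 2.4263 × 2.0000 = 4.8526 pm

λ' = 6.0 + 4.8526 = 10.8526 pm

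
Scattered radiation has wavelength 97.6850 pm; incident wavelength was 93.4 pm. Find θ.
140.00°

First find the wavelength shift:
Δλ = λ' - λ = 97.6850 - 93.4 = 4.2850 pm

Using Δλ = λ_C(1 - cos θ), with λ_C = h/(m_e·c) ≈ 2.42631024 pm:
cos θ = 1 - Δλ/λ_C
cos θ = 1 - 4.2850/2.42631024
cos θ = -0.766056

θ = arccos(-0.766056)
θ = 140.00°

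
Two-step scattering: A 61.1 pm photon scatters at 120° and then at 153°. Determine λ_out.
69.3276 pm

Apply Compton shift twice:

First scattering at θ₁ = 120°:
Δλ₁ = λ_C(1 - cos(120°))
Δλ₁ = 2.4263 × 1.5000
Δλ₁ = 3.6395 pm

After first scattering:
λ₁ = 61.1 + 3.6395 = 64.7395 pm

Second scattering at θ₂ = 153°:
Δλ₂ = λ_C(1 - cos(153°))
Δλ₂ = 2.4263 × 1.8910
Δλ₂ = 4.5882 pm

Final wavelength:
λ₂ = 64.7395 + 4.5882 = 69.3276 pm

Total shift: Δλ_total = 3.6395 + 4.5882 = 8.2276 pm

(Intermediate values are shown rounded; full precision is carried through to the final answer.)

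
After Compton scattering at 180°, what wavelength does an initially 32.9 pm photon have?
37.7526 pm

Using the Compton formula: λ' = λ + λ_C(1 − cos θ)

For θ = 180°, cos θ = -1 (exact) = -1.0000, so:
1 − cos 180° = 1 − (-1) = 2.0000

Δλ = λ_C × 2.0000 = 2.4263 × 2.0000 = 4.8526 pm

λ' = 32.9 + 4.8526 = 37.7526 pm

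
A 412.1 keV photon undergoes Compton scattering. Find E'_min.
157.7163 keV (at θ = 180°)

The scattered photon has minimum energy when its wavelength is maximum, i.e., when the Compton shift Δλ = λ_C(1 − cos θ) is maximum. This occurs at θ = 180° (backscattering), giving Δλ_max = 2λ_C = 4.8526 pm.

Initial wavelength: λ₀ = hc/E₀ = 3.0086 pm
Maximum final wavelength: λ'_max = λ₀ + 2λ_C = 3.0086 + 4.8526 = 7.8612 pm
Minimum final energy: E'_min = hc/λ'_max = 157.7163 keV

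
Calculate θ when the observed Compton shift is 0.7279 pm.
45.57°

From the Compton formula Δλ = λ_C(1 - cos θ), we can solve for θ:

cos θ = 1 - Δλ/λ_C

Given:
- Δλ = 0.7279 pm
- λ_C = h/(m_e·c) ≈ 2.42631024 pm

cos θ = 1 - 0.7279/2.42631024
cos θ = 1 - 0.300003
cos θ = 0.699997

θ = arccos(0.699997)
θ = 45.57°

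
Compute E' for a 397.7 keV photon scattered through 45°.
323.8724 keV

First convert energy to wavelength:
λ = hc/E, with hc ≈ 1239.842 keV·pm (i.e. 1239.842 eV·nm)

For E = 397.7 keV = 397700 eV:
λ = 1239.842 keV·pm / 397.7 keV
λ = 3.1175 pm

Calculate the Compton shift:
Δλ = λ_C(1 - cos(45°)) = 2.4263 × 0.2929
Δλ = 0.7106 pm

Final wavelength:
λ' = 3.1175 + 0.7106 = 3.8282 pm

Final energy:
E' = hc/λ' = 1239.842 / 3.8282 = 323.8724 keV

(Intermediate values are shown rounded; full precision is carried through to the final answer.)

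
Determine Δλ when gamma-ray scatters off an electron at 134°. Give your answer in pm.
4.1118 pm

Using the Compton scattering formula:
Δλ = λ_C(1 - cos θ)

where λ_C = h/(m_e·c) ≈ 2.4263 pm is the Compton wavelength of an electron.

For θ = 134°:
cos(134°) = -0.6947
1 - cos(134°) = 1.6947

Δλ = 2.4263 × 1.6947
Δλ = 4.1118 pm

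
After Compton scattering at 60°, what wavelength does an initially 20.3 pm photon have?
21.5132 pm

Using the Compton formula: λ' = λ + λ_C(1 − cos θ)

For θ = 60°, cos θ = 1/2 (exact) = 0.5000, so:
1 − cos 60° = 1 − (1/2) = 0.5000

Δλ = λ_C × 0.5000 = 2.4263 × 0.5000 = 1.2132 pm

λ' = 20.3 + 1.2132 = 21.5132 pm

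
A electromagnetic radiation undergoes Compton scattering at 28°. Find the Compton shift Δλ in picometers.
0.2840 pm

Using the Compton scattering formula:
Δλ = λ_C(1 - cos θ)

where λ_C = h/(m_e·c) ≈ 2.4263 pm is the Compton wavelength of an electron.

For θ = 28°:
cos(28°) = 0.8829
1 - cos(28°) = 0.1171

Δλ = 2.4263 × 0.1171
Δλ = 0.2840 pm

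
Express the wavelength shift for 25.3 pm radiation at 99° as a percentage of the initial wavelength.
11.0904%

Calculate the Compton shift:
Δλ = λ_C(1 - cos(99°))
Δλ = 2.4263 × (1 - cos(99°))
Δλ = 2.4263 × 1.1564
Δλ = 2.8059 pm

Percentage change:
(Δλ/λ₀) × 100 = (2.8059/25.3) × 100
= 11.0904%

(Intermediate values are shown rounded; full precision is carried through to the final answer.)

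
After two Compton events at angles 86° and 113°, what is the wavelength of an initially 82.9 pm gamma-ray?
88.5314 pm

Apply Compton shift twice:

First scattering at θ₁ = 86°:
Δλ₁ = λ_C(1 - cos(86°))
Δλ₁ = 2.4263 × 0.9302
Δλ₁ = 2.2571 pm

After first scattering:
λ₁ = 82.9 + 2.2571 = 85.1571 pm

Second scattering at θ₂ = 113°:
Δλ₂ = λ_C(1 - cos(113°))
Δλ₂ = 2.4263 × 1.3907
Δλ₂ = 3.3743 pm

Final wavelength:
λ₂ = 85.1571 + 3.3743 = 88.5314 pm

Total shift: Δλ_total = 2.2571 + 3.3743 = 5.6314 pm

(Intermediate values are shown rounded; full precision is carried through to the final answer.)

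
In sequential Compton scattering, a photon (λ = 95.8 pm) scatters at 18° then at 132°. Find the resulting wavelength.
99.9686 pm

Apply Compton shift twice:

First scattering at θ₁ = 18°:
Δλ₁ = λ_C(1 - cos(18°))
Δλ₁ = 2.4263 × 0.0489
Δλ₁ = 0.1188 pm

After first scattering:
λ₁ = 95.8 + 0.1188 = 95.9188 pm

Second scattering at θ₂ = 132°:
Δλ₂ = λ_C(1 - cos(132°))
Δλ₂ = 2.4263 × 1.6691
Δλ₂ = 4.0498 pm

Final wavelength:
λ₂ = 95.9188 + 4.0498 = 99.9686 pm

Total shift: Δλ_total = 0.1188 + 4.0498 = 4.1686 pm

(Intermediate values are shown rounded; full precision is carried through to the final answer.)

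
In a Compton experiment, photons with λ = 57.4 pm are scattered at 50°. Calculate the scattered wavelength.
58.2667 pm

Using the Compton scattering formula:
λ' = λ + Δλ = λ + λ_C(1 - cos θ)

Given:
- Initial wavelength λ = 57.4 pm
- Scattering angle θ = 50°
- Compton wavelength λ_C ≈ 2.4263 pm

Calculate the shift:
Δλ = 2.4263 × (1 - cos(50°))
Δλ = 2.4263 × 0.3572
Δλ = 0.8667 pm

Final wavelength:
λ' = 57.4 + 0.8667 = 58.2667 pm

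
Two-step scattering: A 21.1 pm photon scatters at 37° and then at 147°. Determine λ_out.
26.0498 pm

Apply Compton shift twice:

First scattering at θ₁ = 37°:
Δλ₁ = λ_C(1 - cos(37°))
Δλ₁ = 2.4263 × 0.2014
Δλ₁ = 0.4886 pm

After first scattering:
λ₁ = 21.1 + 0.4886 = 21.5886 pm

Second scattering at θ₂ = 147°:
Δλ₂ = λ_C(1 - cos(147°))
Δλ₂ = 2.4263 × 1.8387
Δλ₂ = 4.4612 pm

Final wavelength:
λ₂ = 21.5886 + 4.4612 = 26.0498 pm

Total shift: Δλ_total = 0.4886 + 4.4612 = 4.9498 pm

(Intermediate values are shown rounded; full precision is carried through to the final answer.)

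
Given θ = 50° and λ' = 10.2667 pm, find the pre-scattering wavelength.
9.4000 pm

From λ' = λ + Δλ, we have λ = λ' - Δλ

First calculate the Compton shift:
Δλ = λ_C(1 - cos θ)
Δλ = 2.4263 × (1 - cos(50°))
Δλ = 2.4263 × 0.3572
Δλ = 0.8667 pm

Initial wavelength:
λ = λ' - Δλ
λ = 10.2667 - 0.8667
λ = 9.4000 pm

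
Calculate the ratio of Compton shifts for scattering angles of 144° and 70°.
144° produces the larger shift by a factor of 2.749

Calculate both shifts using Δλ = λ_C(1 - cos θ):

For θ₁ = 70°:
Δλ₁ = 2.4263 × (1 - cos(70°))
Δλ₁ = 2.4263 × 0.6580
Δλ₁ = 1.5965 pm

For θ₂ = 144°:
Δλ₂ = 2.4263 × (1 - cos(144°))
Δλ₂ = 2.4263 × 1.8090
Δλ₂ = 4.3892 pm

The 144° angle produces the larger shift.
Ratio: 4.3892/1.5965 = 2.749

(Intermediate values are shown rounded; full precision is carried through to the final answer.)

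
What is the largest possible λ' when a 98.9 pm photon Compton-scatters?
103.7526 pm (at θ = 180°)

The Compton shift is Δλ = λ_C(1 − cos θ).

Since cos θ ranges from −1 to 1, the factor (1 − cos θ) ranges from 0 to 2; the maximum shift occurs at θ = 180° (backscattering):
Δλ_max = 2λ_C = 2 × 2.4263 pm = 4.8526 pm

Maximum scattered wavelength:
λ'_max = λ₀ + Δλ_max = 98.9 + 4.8526 = 103.7526 pm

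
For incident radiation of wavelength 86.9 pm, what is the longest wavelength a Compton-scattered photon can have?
91.7526 pm (at θ = 180°)

The Compton shift is Δλ = λ_C(1 − cos θ).

Since cos θ ranges from −1 to 1, the factor (1 − cos θ) ranges from 0 to 2; the maximum shift occurs at θ = 180° (backscattering):
Δλ_max = 2λ_C = 2 × 2.4263 pm = 4.8526 pm

Maximum scattered wavelength:
λ'_max = λ₀ + Δλ_max = 86.9 + 4.8526 = 91.7526 pm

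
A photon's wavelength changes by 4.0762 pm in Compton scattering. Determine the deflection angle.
132.84°

From the Compton formula Δλ = λ_C(1 - cos θ), we can solve for θ:

cos θ = 1 - Δλ/λ_C

Given:
- Δλ = 4.0762 pm
- λ_C = h/(m_e·c) ≈ 2.42631024 pm

cos θ = 1 - 4.0762/2.42631024
cos θ = 1 - 1.680000
cos θ = -0.680000

θ = arccos(-0.680000)
θ = 132.84°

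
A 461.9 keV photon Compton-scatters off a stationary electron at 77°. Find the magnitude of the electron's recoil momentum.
2.5668e-22 kg·m/s

The electron is initially at rest, so by conservation of momentum:
p⃗_e = p⃗₀ − p⃗'  (incident photon momentum minus scattered photon momentum)

Photon momentum magnitudes (p = h/λ = E/c):
λ₀ = hc/E₀ = 2.6842 pm → p₀ = h/λ₀ = 2.4685e-22 kg·m/s
Δλ = λ_C(1 − cos 77°) = 1.8805 pm
λ' = 4.5647 pm → p' = h/λ' = 1.4516e-22 kg·m/s

The scattered photon makes angle θ = 77° with the incident direction, so by the law of cosines:
|p⃗_e|² = p₀² + p'² − 2p₀p'cos θ
|p⃗_e|² = (2.4685e-22)² + (1.4516e-22)² − 2·2.4685e-22·1.4516e-22·cos(77°)
|p⃗_e| = 2.5668e-22 kg·m/s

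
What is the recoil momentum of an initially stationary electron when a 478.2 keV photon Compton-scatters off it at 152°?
3.4004e-22 kg·m/s

The electron is initially at rest, so by conservation of momentum:
p⃗_e = p⃗₀ − p⃗'  (incident photon momentum minus scattered photon momentum)

Photon momentum magnitudes (p = h/λ = E/c):
λ₀ = hc/E₀ = 2.5927 pm → p₀ = h/λ₀ = 2.5556e-22 kg·m/s
Δλ = λ_C(1 − cos 152°) = 4.5686 pm
λ' = 7.1613 pm → p' = h/λ' = 9.2526e-23 kg·m/s

The scattered photon makes angle θ = 152° with the incident direction, so by the law of cosines:
|p⃗_e|² = p₀² + p'² − 2p₀p'cos θ
|p⃗_e|² = (2.5556e-22)² + (9.2526e-23)² − 2·2.5556e-22·9.2526e-23·cos(152°)
|p⃗_e| = 3.4004e-22 kg·m/s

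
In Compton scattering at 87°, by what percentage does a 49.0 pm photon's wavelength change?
4.6925%

Calculate the Compton shift:
Δλ = λ_C(1 - cos(87°))
Δλ = 2.4263 × (1 - cos(87°))
Δλ = 2.4263 × 0.9477
Δλ = 2.2993 pm

Percentage change:
(Δλ/λ₀) × 100 = (2.2993/49.0) × 100
= 4.6925%

(Intermediate values are shown rounded; full precision is carried through to the final answer.)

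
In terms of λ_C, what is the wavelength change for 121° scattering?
1.5150 λ_C

The Compton shift formula is:
Δλ = λ_C(1 - cos θ)

Dividing both sides by λ_C:
Δλ/λ_C = 1 - cos θ

For θ = 121°:
Δλ/λ_C = 1 - cos(121°)
Δλ/λ_C = 1 - -0.5150
Δλ/λ_C = 1.5150

This means the shift is 1.5150 × λ_C = 3.6760 pm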